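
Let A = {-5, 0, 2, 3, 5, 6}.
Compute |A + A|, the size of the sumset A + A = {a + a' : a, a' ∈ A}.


A + A = {a + a' : a, a' ∈ A}; |A| = 6.
General bounds: 2|A| - 1 ≤ |A + A| ≤ |A|(|A|+1)/2, i.e. 11 ≤ |A + A| ≤ 21.
Lower bound 2|A|-1 is attained iff A is an arithmetic progression.
Enumerate sums a + a' for a ≤ a' (symmetric, so this suffices):
a = -5: -5+-5=-10, -5+0=-5, -5+2=-3, -5+3=-2, -5+5=0, -5+6=1
a = 0: 0+0=0, 0+2=2, 0+3=3, 0+5=5, 0+6=6
a = 2: 2+2=4, 2+3=5, 2+5=7, 2+6=8
a = 3: 3+3=6, 3+5=8, 3+6=9
a = 5: 5+5=10, 5+6=11
a = 6: 6+6=12
Distinct sums: {-10, -5, -3, -2, 0, 1, 2, 3, 4, 5, 6, 7, 8, 9, 10, 11, 12}
|A + A| = 17

|A + A| = 17


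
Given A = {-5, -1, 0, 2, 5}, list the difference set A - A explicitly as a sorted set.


A - A = {a - a' : a, a' ∈ A}.
Compute a - a' for each ordered pair (a, a'):
a = -5: -5--5=0, -5--1=-4, -5-0=-5, -5-2=-7, -5-5=-10
a = -1: -1--5=4, -1--1=0, -1-0=-1, -1-2=-3, -1-5=-6
a = 0: 0--5=5, 0--1=1, 0-0=0, 0-2=-2, 0-5=-5
a = 2: 2--5=7, 2--1=3, 2-0=2, 2-2=0, 2-5=-3
a = 5: 5--5=10, 5--1=6, 5-0=5, 5-2=3, 5-5=0
Collecting distinct values (and noting 0 appears from a-a):
A - A = {-10, -7, -6, -5, -4, -3, -2, -1, 0, 1, 2, 3, 4, 5, 6, 7, 10}
|A - A| = 17

A - A = {-10, -7, -6, -5, -4, -3, -2, -1, 0, 1, 2, 3, 4, 5, 6, 7, 10}


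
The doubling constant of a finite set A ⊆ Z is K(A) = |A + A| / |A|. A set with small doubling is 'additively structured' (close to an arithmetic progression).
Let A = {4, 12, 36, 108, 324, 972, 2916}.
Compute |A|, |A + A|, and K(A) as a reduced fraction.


|A| = 7.
Compute A + A by enumerating all 49 pairs.
A + A = {8, 16, 24, 40, 48, 72, 112, 120, 144, 216, 328, 336, 360, 432, 648, 976, 984, 1008, 1080, 1296, 1944, 2920, 2928, 2952, 3024, 3240, 3888, 5832}, so |A + A| = 28.
K = |A + A| / |A| = 28/7 = 4/1 ≈ 4.0000.
Reference: AP of size 7 gives K = 13/7 ≈ 1.8571; a fully generic set of size 7 gives K ≈ 4.0000.

|A| = 7, |A + A| = 28, K = 28/7 = 4/1.


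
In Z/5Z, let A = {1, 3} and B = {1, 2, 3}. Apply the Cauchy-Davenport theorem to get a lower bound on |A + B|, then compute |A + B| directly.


Cauchy-Davenport: |A + B| ≥ min(p, |A| + |B| - 1) for A, B nonempty in Z/pZ.
|A| = 2, |B| = 3, p = 5.
CD lower bound = min(5, 2 + 3 - 1) = min(5, 4) = 4.
Compute A + B mod 5 directly:
a = 1: 1+1=2, 1+2=3, 1+3=4
a = 3: 3+1=4, 3+2=0, 3+3=1
A + B = {0, 1, 2, 3, 4}, so |A + B| = 5.
Verify: 5 ≥ 4? Yes ✓.

CD lower bound = 4, actual |A + B| = 5.


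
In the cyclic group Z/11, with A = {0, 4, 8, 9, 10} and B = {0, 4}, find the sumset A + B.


Work in Z/11Z: reduce every sum a + b modulo 11.
Enumerate all 10 pairs:
a = 0: 0+0=0, 0+4=4
a = 4: 4+0=4, 4+4=8
a = 8: 8+0=8, 8+4=1
a = 9: 9+0=9, 9+4=2
a = 10: 10+0=10, 10+4=3
Distinct residues collected: {0, 1, 2, 3, 4, 8, 9, 10}
|A + B| = 8 (out of 11 total residues).

A + B = {0, 1, 2, 3, 4, 8, 9, 10}


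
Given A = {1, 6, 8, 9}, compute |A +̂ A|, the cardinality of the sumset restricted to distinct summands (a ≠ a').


Restricted sumset: A +̂ A = {a + a' : a ∈ A, a' ∈ A, a ≠ a'}.
Equivalently, take A + A and drop any sum 2a that is achievable ONLY as a + a for a ∈ A (i.e. sums representable only with equal summands).
Enumerate pairs (a, a') with a < a' (symmetric, so each unordered pair gives one sum; this covers all a ≠ a'):
  1 + 6 = 7
  1 + 8 = 9
  1 + 9 = 10
  6 + 8 = 14
  6 + 9 = 15
  8 + 9 = 17
Collected distinct sums: {7, 9, 10, 14, 15, 17}
|A +̂ A| = 6
(Reference bound: |A +̂ A| ≥ 2|A| - 3 for |A| ≥ 2, with |A| = 4 giving ≥ 5.)

|A +̂ A| = 6


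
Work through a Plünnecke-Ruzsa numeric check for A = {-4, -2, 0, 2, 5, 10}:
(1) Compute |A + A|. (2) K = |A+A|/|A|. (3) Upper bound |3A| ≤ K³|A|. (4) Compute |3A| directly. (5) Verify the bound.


|A| = 6.
Step 1: Compute A + A by enumerating all 36 pairs.
A + A = {-8, -6, -4, -2, 0, 1, 2, 3, 4, 5, 6, 7, 8, 10, 12, 15, 20}, so |A + A| = 17.
Step 2: Doubling constant K = |A + A|/|A| = 17/6 = 17/6 ≈ 2.8333.
Step 3: Plünnecke-Ruzsa gives |3A| ≤ K³·|A| = (2.8333)³ · 6 ≈ 136.4722.
Step 4: Compute 3A = A + A + A directly by enumerating all triples (a,b,c) ∈ A³; |3A| = 31.
Step 5: Check 31 ≤ 136.4722? Yes ✓.

K = 17/6, Plünnecke-Ruzsa bound K³|A| ≈ 136.4722, |3A| = 31, inequality holds.


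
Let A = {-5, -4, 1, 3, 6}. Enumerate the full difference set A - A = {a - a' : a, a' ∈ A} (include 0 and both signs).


A - A = {a - a' : a, a' ∈ A}.
Compute a - a' for each ordered pair (a, a'):
a = -5: -5--5=0, -5--4=-1, -5-1=-6, -5-3=-8, -5-6=-11
a = -4: -4--5=1, -4--4=0, -4-1=-5, -4-3=-7, -4-6=-10
a = 1: 1--5=6, 1--4=5, 1-1=0, 1-3=-2, 1-6=-5
a = 3: 3--5=8, 3--4=7, 3-1=2, 3-3=0, 3-6=-3
a = 6: 6--5=11, 6--4=10, 6-1=5, 6-3=3, 6-6=0
Collecting distinct values (and noting 0 appears from a-a):
A - A = {-11, -10, -8, -7, -6, -5, -3, -2, -1, 0, 1, 2, 3, 5, 6, 7, 8, 10, 11}
|A - A| = 19

A - A = {-11, -10, -8, -7, -6, -5, -3, -2, -1, 0, 1, 2, 3, 5, 6, 7, 8, 10, 11}


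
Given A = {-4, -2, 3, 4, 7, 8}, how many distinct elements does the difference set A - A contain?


A - A = {a - a' : a, a' ∈ A}; |A| = 6.
Bounds: 2|A|-1 ≤ |A - A| ≤ |A|² - |A| + 1, i.e. 11 ≤ |A - A| ≤ 31.
Note: 0 ∈ A - A always (from a - a). The set is symmetric: if d ∈ A - A then -d ∈ A - A.
Enumerate nonzero differences d = a - a' with a > a' (then include -d):
Positive differences: {1, 2, 3, 4, 5, 6, 7, 8, 9, 10, 11, 12}
Full difference set: {0} ∪ (positive diffs) ∪ (negative diffs).
|A - A| = 1 + 2·12 = 25 (matches direct enumeration: 25).

|A - A| = 25


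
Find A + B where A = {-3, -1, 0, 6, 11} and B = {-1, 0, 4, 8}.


A + B = {a + b : a ∈ A, b ∈ B}.
Enumerate all |A|·|B| = 5·4 = 20 pairs (a, b) and collect distinct sums.
a = -3: -3+-1=-4, -3+0=-3, -3+4=1, -3+8=5
a = -1: -1+-1=-2, -1+0=-1, -1+4=3, -1+8=7
a = 0: 0+-1=-1, 0+0=0, 0+4=4, 0+8=8
a = 6: 6+-1=5, 6+0=6, 6+4=10, 6+8=14
a = 11: 11+-1=10, 11+0=11, 11+4=15, 11+8=19
Collecting distinct sums: A + B = {-4, -3, -2, -1, 0, 1, 3, 4, 5, 6, 7, 8, 10, 11, 14, 15, 19}
|A + B| = 17

A + B = {-4, -3, -2, -1, 0, 1, 3, 4, 5, 6, 7, 8, 10, 11, 14, 15, 19}


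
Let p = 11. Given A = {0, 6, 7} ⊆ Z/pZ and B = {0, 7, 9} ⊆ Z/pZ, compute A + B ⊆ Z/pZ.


Work in Z/11Z: reduce every sum a + b modulo 11.
Enumerate all 9 pairs:
a = 0: 0+0=0, 0+7=7, 0+9=9
a = 6: 6+0=6, 6+7=2, 6+9=4
a = 7: 7+0=7, 7+7=3, 7+9=5
Distinct residues collected: {0, 2, 3, 4, 5, 6, 7, 9}
|A + B| = 8 (out of 11 total residues).

A + B = {0, 2, 3, 4, 5, 6, 7, 9}


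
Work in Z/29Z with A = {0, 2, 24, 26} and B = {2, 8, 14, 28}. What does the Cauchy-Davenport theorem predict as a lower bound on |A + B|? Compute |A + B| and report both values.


Cauchy-Davenport: |A + B| ≥ min(p, |A| + |B| - 1) for A, B nonempty in Z/pZ.
|A| = 4, |B| = 4, p = 29.
CD lower bound = min(29, 4 + 4 - 1) = min(29, 7) = 7.
Compute A + B mod 29 directly:
a = 0: 0+2=2, 0+8=8, 0+14=14, 0+28=28
a = 2: 2+2=4, 2+8=10, 2+14=16, 2+28=1
a = 24: 24+2=26, 24+8=3, 24+14=9, 24+28=23
a = 26: 26+2=28, 26+8=5, 26+14=11, 26+28=25
A + B = {1, 2, 3, 4, 5, 8, 9, 10, 11, 14, 16, 23, 25, 26, 28}, so |A + B| = 15.
Verify: 15 ≥ 7? Yes ✓.

CD lower bound = 7, actual |A + B| = 15.


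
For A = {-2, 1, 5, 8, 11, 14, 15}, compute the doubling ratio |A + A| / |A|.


|A| = 7.
Compute A + A by enumerating all 49 pairs.
A + A = {-4, -1, 2, 3, 6, 9, 10, 12, 13, 15, 16, 19, 20, 22, 23, 25, 26, 28, 29, 30}, so |A + A| = 20.
K = |A + A| / |A| = 20/7 (already in lowest terms) ≈ 2.8571.
Reference: AP of size 7 gives K = 13/7 ≈ 1.8571; a fully generic set of size 7 gives K ≈ 4.0000.

|A| = 7, |A + A| = 20, K = 20/7.


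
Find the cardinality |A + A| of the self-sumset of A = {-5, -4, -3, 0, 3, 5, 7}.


A + A = {a + a' : a, a' ∈ A}; |A| = 7.
General bounds: 2|A| - 1 ≤ |A + A| ≤ |A|(|A|+1)/2, i.e. 13 ≤ |A + A| ≤ 28.
Lower bound 2|A|-1 is attained iff A is an arithmetic progression.
Enumerate sums a + a' for a ≤ a' (symmetric, so this suffices):
a = -5: -5+-5=-10, -5+-4=-9, -5+-3=-8, -5+0=-5, -5+3=-2, -5+5=0, -5+7=2
a = -4: -4+-4=-8, -4+-3=-7, -4+0=-4, -4+3=-1, -4+5=1, -4+7=3
a = -3: -3+-3=-6, -3+0=-3, -3+3=0, -3+5=2, -3+7=4
a = 0: 0+0=0, 0+3=3, 0+5=5, 0+7=7
a = 3: 3+3=6, 3+5=8, 3+7=10
a = 5: 5+5=10, 5+7=12
a = 7: 7+7=14
Distinct sums: {-10, -9, -8, -7, -6, -5, -4, -3, -2, -1, 0, 1, 2, 3, 4, 5, 6, 7, 8, 10, 12, 14}
|A + A| = 22

|A + A| = 22


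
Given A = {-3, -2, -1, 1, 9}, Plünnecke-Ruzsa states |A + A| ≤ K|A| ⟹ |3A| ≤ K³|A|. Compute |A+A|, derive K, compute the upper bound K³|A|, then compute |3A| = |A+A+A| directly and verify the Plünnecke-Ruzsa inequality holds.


|A| = 5.
Step 1: Compute A + A by enumerating all 25 pairs.
A + A = {-6, -5, -4, -3, -2, -1, 0, 2, 6, 7, 8, 10, 18}, so |A + A| = 13.
Step 2: Doubling constant K = |A + A|/|A| = 13/5 = 13/5 ≈ 2.6000.
Step 3: Plünnecke-Ruzsa gives |3A| ≤ K³·|A| = (2.6000)³ · 5 ≈ 87.8800.
Step 4: Compute 3A = A + A + A directly by enumerating all triples (a,b,c) ∈ A³; |3A| = 24.
Step 5: Check 24 ≤ 87.8800? Yes ✓.

K = 13/5, Plünnecke-Ruzsa bound K³|A| ≈ 87.8800, |3A| = 24, inequality holds.


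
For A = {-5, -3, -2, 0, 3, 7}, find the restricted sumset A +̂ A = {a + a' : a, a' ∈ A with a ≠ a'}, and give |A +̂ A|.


Restricted sumset: A +̂ A = {a + a' : a ∈ A, a' ∈ A, a ≠ a'}.
Equivalently, take A + A and drop any sum 2a that is achievable ONLY as a + a for a ∈ A (i.e. sums representable only with equal summands).
Enumerate pairs (a, a') with a < a' (symmetric, so each unordered pair gives one sum; this covers all a ≠ a'):
  -5 + -3 = -8
  -5 + -2 = -7
  -5 + 0 = -5
  -5 + 3 = -2
  -5 + 7 = 2
  -3 + -2 = -5
  -3 + 0 = -3
  -3 + 3 = 0
  -3 + 7 = 4
  -2 + 0 = -2
  -2 + 3 = 1
  -2 + 7 = 5
  0 + 3 = 3
  0 + 7 = 7
  3 + 7 = 10
Collected distinct sums: {-8, -7, -5, -3, -2, 0, 1, 2, 3, 4, 5, 7, 10}
|A +̂ A| = 13
(Reference bound: |A +̂ A| ≥ 2|A| - 3 for |A| ≥ 2, with |A| = 6 giving ≥ 9.)

|A +̂ A| = 13


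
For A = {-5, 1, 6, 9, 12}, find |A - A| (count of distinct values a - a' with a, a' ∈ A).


A - A = {a - a' : a, a' ∈ A}; |A| = 5.
Bounds: 2|A|-1 ≤ |A - A| ≤ |A|² - |A| + 1, i.e. 9 ≤ |A - A| ≤ 21.
Note: 0 ∈ A - A always (from a - a). The set is symmetric: if d ∈ A - A then -d ∈ A - A.
Enumerate nonzero differences d = a - a' with a > a' (then include -d):
Positive differences: {3, 5, 6, 8, 11, 14, 17}
Full difference set: {0} ∪ (positive diffs) ∪ (negative diffs).
|A - A| = 1 + 2·7 = 15 (matches direct enumeration: 15).

|A - A| = 15


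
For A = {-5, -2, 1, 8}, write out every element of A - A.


A - A = {a - a' : a, a' ∈ A}.
Compute a - a' for each ordered pair (a, a'):
a = -5: -5--5=0, -5--2=-3, -5-1=-6, -5-8=-13
a = -2: -2--5=3, -2--2=0, -2-1=-3, -2-8=-10
a = 1: 1--5=6, 1--2=3, 1-1=0, 1-8=-7
a = 8: 8--5=13, 8--2=10, 8-1=7, 8-8=0
Collecting distinct values (and noting 0 appears from a-a):
A - A = {-13, -10, -7, -6, -3, 0, 3, 6, 7, 10, 13}
|A - A| = 11

A - A = {-13, -10, -7, -6, -3, 0, 3, 6, 7, 10, 13}


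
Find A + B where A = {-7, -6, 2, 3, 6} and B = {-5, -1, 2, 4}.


A + B = {a + b : a ∈ A, b ∈ B}.
Enumerate all |A|·|B| = 5·4 = 20 pairs (a, b) and collect distinct sums.
a = -7: -7+-5=-12, -7+-1=-8, -7+2=-5, -7+4=-3
a = -6: -6+-5=-11, -6+-1=-7, -6+2=-4, -6+4=-2
a = 2: 2+-5=-3, 2+-1=1, 2+2=4, 2+4=6
a = 3: 3+-5=-2, 3+-1=2, 3+2=5, 3+4=7
a = 6: 6+-5=1, 6+-1=5, 6+2=8, 6+4=10
Collecting distinct sums: A + B = {-12, -11, -8, -7, -5, -4, -3, -2, 1, 2, 4, 5, 6, 7, 8, 10}
|A + B| = 16

A + B = {-12, -11, -8, -7, -5, -4, -3, -2, 1, 2, 4, 5, 6, 7, 8, 10}


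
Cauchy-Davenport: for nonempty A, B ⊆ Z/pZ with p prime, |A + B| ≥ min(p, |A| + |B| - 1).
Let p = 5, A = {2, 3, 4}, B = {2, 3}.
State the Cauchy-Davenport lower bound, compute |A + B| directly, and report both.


Cauchy-Davenport: |A + B| ≥ min(p, |A| + |B| - 1) for A, B nonempty in Z/pZ.
|A| = 3, |B| = 2, p = 5.
CD lower bound = min(5, 3 + 2 - 1) = min(5, 4) = 4.
Compute A + B mod 5 directly:
a = 2: 2+2=4, 2+3=0
a = 3: 3+2=0, 3+3=1
a = 4: 4+2=1, 4+3=2
A + B = {0, 1, 2, 4}, so |A + B| = 4.
Verify: 4 ≥ 4? Yes ✓.

CD lower bound = 4, actual |A + B| = 4.


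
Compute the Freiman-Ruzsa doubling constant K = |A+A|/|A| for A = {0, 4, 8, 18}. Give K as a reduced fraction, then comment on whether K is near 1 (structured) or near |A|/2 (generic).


|A| = 4.
Compute A + A by enumerating all 16 pairs.
A + A = {0, 4, 8, 12, 16, 18, 22, 26, 36}, so |A + A| = 9.
K = |A + A| / |A| = 9/4 (already in lowest terms) ≈ 2.2500.
Reference: AP of size 4 gives K = 7/4 ≈ 1.7500; a fully generic set of size 4 gives K ≈ 2.5000.

|A| = 4, |A + A| = 9, K = 9/4.


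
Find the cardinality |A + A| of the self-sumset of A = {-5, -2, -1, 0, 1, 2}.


A + A = {a + a' : a, a' ∈ A}; |A| = 6.
General bounds: 2|A| - 1 ≤ |A + A| ≤ |A|(|A|+1)/2, i.e. 11 ≤ |A + A| ≤ 21.
Lower bound 2|A|-1 is attained iff A is an arithmetic progression.
Enumerate sums a + a' for a ≤ a' (symmetric, so this suffices):
a = -5: -5+-5=-10, -5+-2=-7, -5+-1=-6, -5+0=-5, -5+1=-4, -5+2=-3
a = -2: -2+-2=-4, -2+-1=-3, -2+0=-2, -2+1=-1, -2+2=0
a = -1: -1+-1=-2, -1+0=-1, -1+1=0, -1+2=1
a = 0: 0+0=0, 0+1=1, 0+2=2
a = 1: 1+1=2, 1+2=3
a = 2: 2+2=4
Distinct sums: {-10, -7, -6, -5, -4, -3, -2, -1, 0, 1, 2, 3, 4}
|A + A| = 13

|A + A| = 13


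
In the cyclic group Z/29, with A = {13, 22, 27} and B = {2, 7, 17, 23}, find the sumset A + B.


Work in Z/29Z: reduce every sum a + b modulo 29.
Enumerate all 12 pairs:
a = 13: 13+2=15, 13+7=20, 13+17=1, 13+23=7
a = 22: 22+2=24, 22+7=0, 22+17=10, 22+23=16
a = 27: 27+2=0, 27+7=5, 27+17=15, 27+23=21
Distinct residues collected: {0, 1, 5, 7, 10, 15, 16, 20, 21, 24}
|A + B| = 10 (out of 29 total residues).

A + B = {0, 1, 5, 7, 10, 15, 16, 20, 21, 24}


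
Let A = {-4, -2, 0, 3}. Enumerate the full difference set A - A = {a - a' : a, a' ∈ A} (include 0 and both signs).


A - A = {a - a' : a, a' ∈ A}.
Compute a - a' for each ordered pair (a, a'):
a = -4: -4--4=0, -4--2=-2, -4-0=-4, -4-3=-7
a = -2: -2--4=2, -2--2=0, -2-0=-2, -2-3=-5
a = 0: 0--4=4, 0--2=2, 0-0=0, 0-3=-3
a = 3: 3--4=7, 3--2=5, 3-0=3, 3-3=0
Collecting distinct values (and noting 0 appears from a-a):
A - A = {-7, -5, -4, -3, -2, 0, 2, 3, 4, 5, 7}
|A - A| = 11

A - A = {-7, -5, -4, -3, -2, 0, 2, 3, 4, 5, 7}


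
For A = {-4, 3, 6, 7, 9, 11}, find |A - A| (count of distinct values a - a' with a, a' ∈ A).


A - A = {a - a' : a, a' ∈ A}; |A| = 6.
Bounds: 2|A|-1 ≤ |A - A| ≤ |A|² - |A| + 1, i.e. 11 ≤ |A - A| ≤ 31.
Note: 0 ∈ A - A always (from a - a). The set is symmetric: if d ∈ A - A then -d ∈ A - A.
Enumerate nonzero differences d = a - a' with a > a' (then include -d):
Positive differences: {1, 2, 3, 4, 5, 6, 7, 8, 10, 11, 13, 15}
Full difference set: {0} ∪ (positive diffs) ∪ (negative diffs).
|A - A| = 1 + 2·12 = 25 (matches direct enumeration: 25).

|A - A| = 25


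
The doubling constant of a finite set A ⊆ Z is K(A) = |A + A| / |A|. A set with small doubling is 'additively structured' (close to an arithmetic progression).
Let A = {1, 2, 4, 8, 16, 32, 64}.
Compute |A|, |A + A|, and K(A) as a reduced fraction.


|A| = 7.
Compute A + A by enumerating all 49 pairs.
A + A = {2, 3, 4, 5, 6, 8, 9, 10, 12, 16, 17, 18, 20, 24, 32, 33, 34, 36, 40, 48, 64, 65, 66, 68, 72, 80, 96, 128}, so |A + A| = 28.
K = |A + A| / |A| = 28/7 = 4/1 ≈ 4.0000.
Reference: AP of size 7 gives K = 13/7 ≈ 1.8571; a fully generic set of size 7 gives K ≈ 4.0000.

|A| = 7, |A + A| = 28, K = 28/7 = 4/1.


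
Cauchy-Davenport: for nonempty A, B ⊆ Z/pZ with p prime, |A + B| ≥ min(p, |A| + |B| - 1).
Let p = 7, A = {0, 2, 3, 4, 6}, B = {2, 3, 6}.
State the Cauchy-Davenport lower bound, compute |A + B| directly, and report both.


Cauchy-Davenport: |A + B| ≥ min(p, |A| + |B| - 1) for A, B nonempty in Z/pZ.
|A| = 5, |B| = 3, p = 7.
CD lower bound = min(7, 5 + 3 - 1) = min(7, 7) = 7.
Compute A + B mod 7 directly:
a = 0: 0+2=2, 0+3=3, 0+6=6
a = 2: 2+2=4, 2+3=5, 2+6=1
a = 3: 3+2=5, 3+3=6, 3+6=2
a = 4: 4+2=6, 4+3=0, 4+6=3
a = 6: 6+2=1, 6+3=2, 6+6=5
A + B = {0, 1, 2, 3, 4, 5, 6}, so |A + B| = 7.
Verify: 7 ≥ 7? Yes ✓.

CD lower bound = 7, actual |A + B| = 7.


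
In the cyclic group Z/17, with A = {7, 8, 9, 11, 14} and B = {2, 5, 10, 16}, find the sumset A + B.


Work in Z/17Z: reduce every sum a + b modulo 17.
Enumerate all 20 pairs:
a = 7: 7+2=9, 7+5=12, 7+10=0, 7+16=6
a = 8: 8+2=10, 8+5=13, 8+10=1, 8+16=7
a = 9: 9+2=11, 9+5=14, 9+10=2, 9+16=8
a = 11: 11+2=13, 11+5=16, 11+10=4, 11+16=10
a = 14: 14+2=16, 14+5=2, 14+10=7, 14+16=13
Distinct residues collected: {0, 1, 2, 4, 6, 7, 8, 9, 10, 11, 12, 13, 14, 16}
|A + B| = 14 (out of 17 total residues).

A + B = {0, 1, 2, 4, 6, 7, 8, 9, 10, 11, 12, 13, 14, 16}


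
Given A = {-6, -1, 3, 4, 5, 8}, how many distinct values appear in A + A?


A + A = {a + a' : a, a' ∈ A}; |A| = 6.
General bounds: 2|A| - 1 ≤ |A + A| ≤ |A|(|A|+1)/2, i.e. 11 ≤ |A + A| ≤ 21.
Lower bound 2|A|-1 is attained iff A is an arithmetic progression.
Enumerate sums a + a' for a ≤ a' (symmetric, so this suffices):
a = -6: -6+-6=-12, -6+-1=-7, -6+3=-3, -6+4=-2, -6+5=-1, -6+8=2
a = -1: -1+-1=-2, -1+3=2, -1+4=3, -1+5=4, -1+8=7
a = 3: 3+3=6, 3+4=7, 3+5=8, 3+8=11
a = 4: 4+4=8, 4+5=9, 4+8=12
a = 5: 5+5=10, 5+8=13
a = 8: 8+8=16
Distinct sums: {-12, -7, -3, -2, -1, 2, 3, 4, 6, 7, 8, 9, 10, 11, 12, 13, 16}
|A + A| = 17

|A + A| = 17


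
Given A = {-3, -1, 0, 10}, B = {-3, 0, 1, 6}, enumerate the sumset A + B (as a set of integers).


A + B = {a + b : a ∈ A, b ∈ B}.
Enumerate all |A|·|B| = 4·4 = 16 pairs (a, b) and collect distinct sums.
a = -3: -3+-3=-6, -3+0=-3, -3+1=-2, -3+6=3
a = -1: -1+-3=-4, -1+0=-1, -1+1=0, -1+6=5
a = 0: 0+-3=-3, 0+0=0, 0+1=1, 0+6=6
a = 10: 10+-3=7, 10+0=10, 10+1=11, 10+6=16
Collecting distinct sums: A + B = {-6, -4, -3, -2, -1, 0, 1, 3, 5, 6, 7, 10, 11, 16}
|A + B| = 14

A + B = {-6, -4, -3, -2, -1, 0, 1, 3, 5, 6, 7, 10, 11, 16}


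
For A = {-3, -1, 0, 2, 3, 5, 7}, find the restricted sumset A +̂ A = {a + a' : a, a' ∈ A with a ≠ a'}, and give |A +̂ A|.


Restricted sumset: A +̂ A = {a + a' : a ∈ A, a' ∈ A, a ≠ a'}.
Equivalently, take A + A and drop any sum 2a that is achievable ONLY as a + a for a ∈ A (i.e. sums representable only with equal summands).
Enumerate pairs (a, a') with a < a' (symmetric, so each unordered pair gives one sum; this covers all a ≠ a'):
  -3 + -1 = -4
  -3 + 0 = -3
  -3 + 2 = -1
  -3 + 3 = 0
  -3 + 5 = 2
  -3 + 7 = 4
  -1 + 0 = -1
  -1 + 2 = 1
  -1 + 3 = 2
  -1 + 5 = 4
  -1 + 7 = 6
  0 + 2 = 2
  0 + 3 = 3
  0 + 5 = 5
  0 + 7 = 7
  2 + 3 = 5
  2 + 5 = 7
  2 + 7 = 9
  3 + 5 = 8
  3 + 7 = 10
  5 + 7 = 12
Collected distinct sums: {-4, -3, -1, 0, 1, 2, 3, 4, 5, 6, 7, 8, 9, 10, 12}
|A +̂ A| = 15
(Reference bound: |A +̂ A| ≥ 2|A| - 3 for |A| ≥ 2, with |A| = 7 giving ≥ 11.)

|A +̂ A| = 15


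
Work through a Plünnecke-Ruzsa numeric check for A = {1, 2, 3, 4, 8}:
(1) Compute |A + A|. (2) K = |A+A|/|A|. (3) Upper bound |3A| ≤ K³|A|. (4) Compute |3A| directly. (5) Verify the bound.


|A| = 5.
Step 1: Compute A + A by enumerating all 25 pairs.
A + A = {2, 3, 4, 5, 6, 7, 8, 9, 10, 11, 12, 16}, so |A + A| = 12.
Step 2: Doubling constant K = |A + A|/|A| = 12/5 = 12/5 ≈ 2.4000.
Step 3: Plünnecke-Ruzsa gives |3A| ≤ K³·|A| = (2.4000)³ · 5 ≈ 69.1200.
Step 4: Compute 3A = A + A + A directly by enumerating all triples (a,b,c) ∈ A³; |3A| = 19.
Step 5: Check 19 ≤ 69.1200? Yes ✓.

K = 12/5, Plünnecke-Ruzsa bound K³|A| ≈ 69.1200, |3A| = 19, inequality holds.


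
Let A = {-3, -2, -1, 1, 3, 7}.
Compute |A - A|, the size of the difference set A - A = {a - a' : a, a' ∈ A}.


A - A = {a - a' : a, a' ∈ A}; |A| = 6.
Bounds: 2|A|-1 ≤ |A - A| ≤ |A|² - |A| + 1, i.e. 11 ≤ |A - A| ≤ 31.
Note: 0 ∈ A - A always (from a - a). The set is symmetric: if d ∈ A - A then -d ∈ A - A.
Enumerate nonzero differences d = a - a' with a > a' (then include -d):
Positive differences: {1, 2, 3, 4, 5, 6, 8, 9, 10}
Full difference set: {0} ∪ (positive diffs) ∪ (negative diffs).
|A - A| = 1 + 2·9 = 19 (matches direct enumeration: 19).

|A - A| = 19


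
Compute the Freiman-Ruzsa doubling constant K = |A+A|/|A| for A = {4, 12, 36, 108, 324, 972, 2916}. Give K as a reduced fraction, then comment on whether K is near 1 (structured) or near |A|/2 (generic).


|A| = 7.
Compute A + A by enumerating all 49 pairs.
A + A = {8, 16, 24, 40, 48, 72, 112, 120, 144, 216, 328, 336, 360, 432, 648, 976, 984, 1008, 1080, 1296, 1944, 2920, 2928, 2952, 3024, 3240, 3888, 5832}, so |A + A| = 28.
K = |A + A| / |A| = 28/7 = 4/1 ≈ 4.0000.
Reference: AP of size 7 gives K = 13/7 ≈ 1.8571; a fully generic set of size 7 gives K ≈ 4.0000.

|A| = 7, |A + A| = 28, K = 28/7 = 4/1.


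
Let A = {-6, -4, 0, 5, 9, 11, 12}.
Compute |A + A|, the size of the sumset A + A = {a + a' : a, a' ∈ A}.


A + A = {a + a' : a, a' ∈ A}; |A| = 7.
General bounds: 2|A| - 1 ≤ |A + A| ≤ |A|(|A|+1)/2, i.e. 13 ≤ |A + A| ≤ 28.
Lower bound 2|A|-1 is attained iff A is an arithmetic progression.
Enumerate sums a + a' for a ≤ a' (symmetric, so this suffices):
a = -6: -6+-6=-12, -6+-4=-10, -6+0=-6, -6+5=-1, -6+9=3, -6+11=5, -6+12=6
a = -4: -4+-4=-8, -4+0=-4, -4+5=1, -4+9=5, -4+11=7, -4+12=8
a = 0: 0+0=0, 0+5=5, 0+9=9, 0+11=11, 0+12=12
a = 5: 5+5=10, 5+9=14, 5+11=16, 5+12=17
a = 9: 9+9=18, 9+11=20, 9+12=21
a = 11: 11+11=22, 11+12=23
a = 12: 12+12=24
Distinct sums: {-12, -10, -8, -6, -4, -1, 0, 1, 3, 5, 6, 7, 8, 9, 10, 11, 12, 14, 16, 17, 18, 20, 21, 22, 23, 24}
|A + A| = 26

|A + A| = 26


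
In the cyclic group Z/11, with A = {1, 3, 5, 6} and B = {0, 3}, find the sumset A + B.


Work in Z/11Z: reduce every sum a + b modulo 11.
Enumerate all 8 pairs:
a = 1: 1+0=1, 1+3=4
a = 3: 3+0=3, 3+3=6
a = 5: 5+0=5, 5+3=8
a = 6: 6+0=6, 6+3=9
Distinct residues collected: {1, 3, 4, 5, 6, 8, 9}
|A + B| = 7 (out of 11 total residues).

A + B = {1, 3, 4, 5, 6, 8, 9}


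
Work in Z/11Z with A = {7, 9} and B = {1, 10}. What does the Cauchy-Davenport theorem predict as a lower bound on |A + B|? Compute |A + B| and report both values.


Cauchy-Davenport: |A + B| ≥ min(p, |A| + |B| - 1) for A, B nonempty in Z/pZ.
|A| = 2, |B| = 2, p = 11.
CD lower bound = min(11, 2 + 2 - 1) = min(11, 3) = 3.
Compute A + B mod 11 directly:
a = 7: 7+1=8, 7+10=6
a = 9: 9+1=10, 9+10=8
A + B = {6, 8, 10}, so |A + B| = 3.
Verify: 3 ≥ 3? Yes ✓.

CD lower bound = 3, actual |A + B| = 3.


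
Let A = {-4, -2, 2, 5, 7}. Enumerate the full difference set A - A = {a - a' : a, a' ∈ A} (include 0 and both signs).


A - A = {a - a' : a, a' ∈ A}.
Compute a - a' for each ordered pair (a, a'):
a = -4: -4--4=0, -4--2=-2, -4-2=-6, -4-5=-9, -4-7=-11
a = -2: -2--4=2, -2--2=0, -2-2=-4, -2-5=-7, -2-7=-9
a = 2: 2--4=6, 2--2=4, 2-2=0, 2-5=-3, 2-7=-5
a = 5: 5--4=9, 5--2=7, 5-2=3, 5-5=0, 5-7=-2
a = 7: 7--4=11, 7--2=9, 7-2=5, 7-5=2, 7-7=0
Collecting distinct values (and noting 0 appears from a-a):
A - A = {-11, -9, -7, -6, -5, -4, -3, -2, 0, 2, 3, 4, 5, 6, 7, 9, 11}
|A - A| = 17

A - A = {-11, -9, -7, -6, -5, -4, -3, -2, 0, 2, 3, 4, 5, 6, 7, 9, 11}


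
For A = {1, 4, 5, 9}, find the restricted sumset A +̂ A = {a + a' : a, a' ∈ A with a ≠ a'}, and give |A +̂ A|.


Restricted sumset: A +̂ A = {a + a' : a ∈ A, a' ∈ A, a ≠ a'}.
Equivalently, take A + A and drop any sum 2a that is achievable ONLY as a + a for a ∈ A (i.e. sums representable only with equal summands).
Enumerate pairs (a, a') with a < a' (symmetric, so each unordered pair gives one sum; this covers all a ≠ a'):
  1 + 4 = 5
  1 + 5 = 6
  1 + 9 = 10
  4 + 5 = 9
  4 + 9 = 13
  5 + 9 = 14
Collected distinct sums: {5, 6, 9, 10, 13, 14}
|A +̂ A| = 6
(Reference bound: |A +̂ A| ≥ 2|A| - 3 for |A| ≥ 2, with |A| = 4 giving ≥ 5.)

|A +̂ A| = 6


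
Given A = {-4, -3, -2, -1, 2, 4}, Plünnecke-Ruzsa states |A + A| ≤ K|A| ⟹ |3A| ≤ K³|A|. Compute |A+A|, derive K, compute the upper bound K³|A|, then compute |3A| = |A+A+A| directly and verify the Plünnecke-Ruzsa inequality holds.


|A| = 6.
Step 1: Compute A + A by enumerating all 36 pairs.
A + A = {-8, -7, -6, -5, -4, -3, -2, -1, 0, 1, 2, 3, 4, 6, 8}, so |A + A| = 15.
Step 2: Doubling constant K = |A + A|/|A| = 15/6 = 15/6 ≈ 2.5000.
Step 3: Plünnecke-Ruzsa gives |3A| ≤ K³·|A| = (2.5000)³ · 6 ≈ 93.7500.
Step 4: Compute 3A = A + A + A directly by enumerating all triples (a,b,c) ∈ A³; |3A| = 23.
Step 5: Check 23 ≤ 93.7500? Yes ✓.

K = 15/6, Plünnecke-Ruzsa bound K³|A| ≈ 93.7500, |3A| = 23, inequality holds.


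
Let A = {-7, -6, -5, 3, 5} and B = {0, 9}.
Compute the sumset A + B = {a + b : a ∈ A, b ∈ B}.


A + B = {a + b : a ∈ A, b ∈ B}.
Enumerate all |A|·|B| = 5·2 = 10 pairs (a, b) and collect distinct sums.
a = -7: -7+0=-7, -7+9=2
a = -6: -6+0=-6, -6+9=3
a = -5: -5+0=-5, -5+9=4
a = 3: 3+0=3, 3+9=12
a = 5: 5+0=5, 5+9=14
Collecting distinct sums: A + B = {-7, -6, -5, 2, 3, 4, 5, 12, 14}
|A + B| = 9

A + B = {-7, -6, -5, 2, 3, 4, 5, 12, 14}


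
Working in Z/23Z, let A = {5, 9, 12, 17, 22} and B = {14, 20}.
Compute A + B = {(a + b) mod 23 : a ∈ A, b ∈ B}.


Work in Z/23Z: reduce every sum a + b modulo 23.
Enumerate all 10 pairs:
a = 5: 5+14=19, 5+20=2
a = 9: 9+14=0, 9+20=6
a = 12: 12+14=3, 12+20=9
a = 17: 17+14=8, 17+20=14
a = 22: 22+14=13, 22+20=19
Distinct residues collected: {0, 2, 3, 6, 8, 9, 13, 14, 19}
|A + B| = 9 (out of 23 total residues).

A + B = {0, 2, 3, 6, 8, 9, 13, 14, 19}


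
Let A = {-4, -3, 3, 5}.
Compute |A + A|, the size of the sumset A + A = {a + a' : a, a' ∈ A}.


A + A = {a + a' : a, a' ∈ A}; |A| = 4.
General bounds: 2|A| - 1 ≤ |A + A| ≤ |A|(|A|+1)/2, i.e. 7 ≤ |A + A| ≤ 10.
Lower bound 2|A|-1 is attained iff A is an arithmetic progression.
Enumerate sums a + a' for a ≤ a' (symmetric, so this suffices):
a = -4: -4+-4=-8, -4+-3=-7, -4+3=-1, -4+5=1
a = -3: -3+-3=-6, -3+3=0, -3+5=2
a = 3: 3+3=6, 3+5=8
a = 5: 5+5=10
Distinct sums: {-8, -7, -6, -1, 0, 1, 2, 6, 8, 10}
|A + A| = 10

|A + A| = 10


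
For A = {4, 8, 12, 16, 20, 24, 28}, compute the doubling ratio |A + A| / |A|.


|A| = 7.
Compute A + A by enumerating all 49 pairs.
A + A = {8, 12, 16, 20, 24, 28, 32, 36, 40, 44, 48, 52, 56}, so |A + A| = 13.
K = |A + A| / |A| = 13/7 (already in lowest terms) ≈ 1.8571.
Reference: AP of size 7 gives K = 13/7 ≈ 1.8571; a fully generic set of size 7 gives K ≈ 4.0000.

|A| = 7, |A + A| = 13, K = 13/7.


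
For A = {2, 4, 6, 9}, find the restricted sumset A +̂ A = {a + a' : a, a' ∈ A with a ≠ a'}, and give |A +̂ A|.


Restricted sumset: A +̂ A = {a + a' : a ∈ A, a' ∈ A, a ≠ a'}.
Equivalently, take A + A and drop any sum 2a that is achievable ONLY as a + a for a ∈ A (i.e. sums representable only with equal summands).
Enumerate pairs (a, a') with a < a' (symmetric, so each unordered pair gives one sum; this covers all a ≠ a'):
  2 + 4 = 6
  2 + 6 = 8
  2 + 9 = 11
  4 + 6 = 10
  4 + 9 = 13
  6 + 9 = 15
Collected distinct sums: {6, 8, 10, 11, 13, 15}
|A +̂ A| = 6
(Reference bound: |A +̂ A| ≥ 2|A| - 3 for |A| ≥ 2, with |A| = 4 giving ≥ 5.)

|A +̂ A| = 6


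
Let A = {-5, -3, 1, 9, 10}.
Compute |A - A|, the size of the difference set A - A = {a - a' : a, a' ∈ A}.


A - A = {a - a' : a, a' ∈ A}; |A| = 5.
Bounds: 2|A|-1 ≤ |A - A| ≤ |A|² - |A| + 1, i.e. 9 ≤ |A - A| ≤ 21.
Note: 0 ∈ A - A always (from a - a). The set is symmetric: if d ∈ A - A then -d ∈ A - A.
Enumerate nonzero differences d = a - a' with a > a' (then include -d):
Positive differences: {1, 2, 4, 6, 8, 9, 12, 13, 14, 15}
Full difference set: {0} ∪ (positive diffs) ∪ (negative diffs).
|A - A| = 1 + 2·10 = 21 (matches direct enumeration: 21).

|A - A| = 21


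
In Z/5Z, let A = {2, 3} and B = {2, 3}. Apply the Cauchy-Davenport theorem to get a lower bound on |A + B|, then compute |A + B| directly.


Cauchy-Davenport: |A + B| ≥ min(p, |A| + |B| - 1) for A, B nonempty in Z/pZ.
|A| = 2, |B| = 2, p = 5.
CD lower bound = min(5, 2 + 2 - 1) = min(5, 3) = 3.
Compute A + B mod 5 directly:
a = 2: 2+2=4, 2+3=0
a = 3: 3+2=0, 3+3=1
A + B = {0, 1, 4}, so |A + B| = 3.
Verify: 3 ≥ 3? Yes ✓.

CD lower bound = 3, actual |A + B| = 3.


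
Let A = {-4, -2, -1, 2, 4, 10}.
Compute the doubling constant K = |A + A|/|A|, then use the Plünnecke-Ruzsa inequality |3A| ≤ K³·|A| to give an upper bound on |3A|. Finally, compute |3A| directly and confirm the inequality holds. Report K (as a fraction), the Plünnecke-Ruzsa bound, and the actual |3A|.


|A| = 6.
Step 1: Compute A + A by enumerating all 36 pairs.
A + A = {-8, -6, -5, -4, -3, -2, 0, 1, 2, 3, 4, 6, 8, 9, 12, 14, 20}, so |A + A| = 17.
Step 2: Doubling constant K = |A + A|/|A| = 17/6 = 17/6 ≈ 2.8333.
Step 3: Plünnecke-Ruzsa gives |3A| ≤ K³·|A| = (2.8333)³ · 6 ≈ 136.4722.
Step 4: Compute 3A = A + A + A directly by enumerating all triples (a,b,c) ∈ A³; |3A| = 31.
Step 5: Check 31 ≤ 136.4722? Yes ✓.

K = 17/6, Plünnecke-Ruzsa bound K³|A| ≈ 136.4722, |3A| = 31, inequality holds.


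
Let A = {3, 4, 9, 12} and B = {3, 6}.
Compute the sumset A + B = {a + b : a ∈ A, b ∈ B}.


A + B = {a + b : a ∈ A, b ∈ B}.
Enumerate all |A|·|B| = 4·2 = 8 pairs (a, b) and collect distinct sums.
a = 3: 3+3=6, 3+6=9
a = 4: 4+3=7, 4+6=10
a = 9: 9+3=12, 9+6=15
a = 12: 12+3=15, 12+6=18
Collecting distinct sums: A + B = {6, 7, 9, 10, 12, 15, 18}
|A + B| = 7

A + B = {6, 7, 9, 10, 12, 15, 18}


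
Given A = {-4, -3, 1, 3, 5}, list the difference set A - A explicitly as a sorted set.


A - A = {a - a' : a, a' ∈ A}.
Compute a - a' for each ordered pair (a, a'):
a = -4: -4--4=0, -4--3=-1, -4-1=-5, -4-3=-7, -4-5=-9
a = -3: -3--4=1, -3--3=0, -3-1=-4, -3-3=-6, -3-5=-8
a = 1: 1--4=5, 1--3=4, 1-1=0, 1-3=-2, 1-5=-4
a = 3: 3--4=7, 3--3=6, 3-1=2, 3-3=0, 3-5=-2
a = 5: 5--4=9, 5--3=8, 5-1=4, 5-3=2, 5-5=0
Collecting distinct values (and noting 0 appears from a-a):
A - A = {-9, -8, -7, -6, -5, -4, -2, -1, 0, 1, 2, 4, 5, 6, 7, 8, 9}
|A - A| = 17

A - A = {-9, -8, -7, -6, -5, -4, -2, -1, 0, 1, 2, 4, 5, 6, 7, 8, 9}


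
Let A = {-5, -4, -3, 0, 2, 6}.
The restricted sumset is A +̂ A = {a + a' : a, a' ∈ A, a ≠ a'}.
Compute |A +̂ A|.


Restricted sumset: A +̂ A = {a + a' : a ∈ A, a' ∈ A, a ≠ a'}.
Equivalently, take A + A and drop any sum 2a that is achievable ONLY as a + a for a ∈ A (i.e. sums representable only with equal summands).
Enumerate pairs (a, a') with a < a' (symmetric, so each unordered pair gives one sum; this covers all a ≠ a'):
  -5 + -4 = -9
  -5 + -3 = -8
  -5 + 0 = -5
  -5 + 2 = -3
  -5 + 6 = 1
  -4 + -3 = -7
  -4 + 0 = -4
  -4 + 2 = -2
  -4 + 6 = 2
  -3 + 0 = -3
  -3 + 2 = -1
  -3 + 6 = 3
  0 + 2 = 2
  0 + 6 = 6
  2 + 6 = 8
Collected distinct sums: {-9, -8, -7, -5, -4, -3, -2, -1, 1, 2, 3, 6, 8}
|A +̂ A| = 13
(Reference bound: |A +̂ A| ≥ 2|A| - 3 for |A| ≥ 2, with |A| = 6 giving ≥ 9.)

|A +̂ A| = 13


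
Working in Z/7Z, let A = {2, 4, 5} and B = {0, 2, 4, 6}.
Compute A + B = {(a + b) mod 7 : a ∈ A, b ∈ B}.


Work in Z/7Z: reduce every sum a + b modulo 7.
Enumerate all 12 pairs:
a = 2: 2+0=2, 2+2=4, 2+4=6, 2+6=1
a = 4: 4+0=4, 4+2=6, 4+4=1, 4+6=3
a = 5: 5+0=5, 5+2=0, 5+4=2, 5+6=4
Distinct residues collected: {0, 1, 2, 3, 4, 5, 6}
|A + B| = 7 (out of 7 total residues).

A + B = {0, 1, 2, 3, 4, 5, 6}


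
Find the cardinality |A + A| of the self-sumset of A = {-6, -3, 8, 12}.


A + A = {a + a' : a, a' ∈ A}; |A| = 4.
General bounds: 2|A| - 1 ≤ |A + A| ≤ |A|(|A|+1)/2, i.e. 7 ≤ |A + A| ≤ 10.
Lower bound 2|A|-1 is attained iff A is an arithmetic progression.
Enumerate sums a + a' for a ≤ a' (symmetric, so this suffices):
a = -6: -6+-6=-12, -6+-3=-9, -6+8=2, -6+12=6
a = -3: -3+-3=-6, -3+8=5, -3+12=9
a = 8: 8+8=16, 8+12=20
a = 12: 12+12=24
Distinct sums: {-12, -9, -6, 2, 5, 6, 9, 16, 20, 24}
|A + A| = 10

|A + A| = 10


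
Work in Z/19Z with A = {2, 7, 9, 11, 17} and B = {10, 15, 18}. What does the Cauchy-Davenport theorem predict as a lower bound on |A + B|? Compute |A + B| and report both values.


Cauchy-Davenport: |A + B| ≥ min(p, |A| + |B| - 1) for A, B nonempty in Z/pZ.
|A| = 5, |B| = 3, p = 19.
CD lower bound = min(19, 5 + 3 - 1) = min(19, 7) = 7.
Compute A + B mod 19 directly:
a = 2: 2+10=12, 2+15=17, 2+18=1
a = 7: 7+10=17, 7+15=3, 7+18=6
a = 9: 9+10=0, 9+15=5, 9+18=8
a = 11: 11+10=2, 11+15=7, 11+18=10
a = 17: 17+10=8, 17+15=13, 17+18=16
A + B = {0, 1, 2, 3, 5, 6, 7, 8, 10, 12, 13, 16, 17}, so |A + B| = 13.
Verify: 13 ≥ 7? Yes ✓.

CD lower bound = 7, actual |A + B| = 13.


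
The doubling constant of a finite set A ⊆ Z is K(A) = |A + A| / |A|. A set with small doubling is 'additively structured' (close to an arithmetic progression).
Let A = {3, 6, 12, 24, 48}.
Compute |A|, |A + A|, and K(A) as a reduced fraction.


|A| = 5.
Compute A + A by enumerating all 25 pairs.
A + A = {6, 9, 12, 15, 18, 24, 27, 30, 36, 48, 51, 54, 60, 72, 96}, so |A + A| = 15.
K = |A + A| / |A| = 15/5 = 3/1 ≈ 3.0000.
Reference: AP of size 5 gives K = 9/5 ≈ 1.8000; a fully generic set of size 5 gives K ≈ 3.0000.

|A| = 5, |A + A| = 15, K = 15/5 = 3/1.


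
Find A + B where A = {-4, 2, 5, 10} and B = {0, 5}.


A + B = {a + b : a ∈ A, b ∈ B}.
Enumerate all |A|·|B| = 4·2 = 8 pairs (a, b) and collect distinct sums.
a = -4: -4+0=-4, -4+5=1
a = 2: 2+0=2, 2+5=7
a = 5: 5+0=5, 5+5=10
a = 10: 10+0=10, 10+5=15
Collecting distinct sums: A + B = {-4, 1, 2, 5, 7, 10, 15}
|A + B| = 7

A + B = {-4, 1, 2, 5, 7, 10, 15}


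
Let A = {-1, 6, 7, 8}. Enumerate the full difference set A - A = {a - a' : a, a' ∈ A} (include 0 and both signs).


A - A = {a - a' : a, a' ∈ A}.
Compute a - a' for each ordered pair (a, a'):
a = -1: -1--1=0, -1-6=-7, -1-7=-8, -1-8=-9
a = 6: 6--1=7, 6-6=0, 6-7=-1, 6-8=-2
a = 7: 7--1=8, 7-6=1, 7-7=0, 7-8=-1
a = 8: 8--1=9, 8-6=2, 8-7=1, 8-8=0
Collecting distinct values (and noting 0 appears from a-a):
A - A = {-9, -8, -7, -2, -1, 0, 1, 2, 7, 8, 9}
|A - A| = 11

A - A = {-9, -8, -7, -2, -1, 0, 1, 2, 7, 8, 9}


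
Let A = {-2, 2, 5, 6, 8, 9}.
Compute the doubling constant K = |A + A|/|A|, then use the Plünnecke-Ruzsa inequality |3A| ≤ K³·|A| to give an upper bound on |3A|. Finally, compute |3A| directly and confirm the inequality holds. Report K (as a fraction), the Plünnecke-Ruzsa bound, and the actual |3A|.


|A| = 6.
Step 1: Compute A + A by enumerating all 36 pairs.
A + A = {-4, 0, 3, 4, 6, 7, 8, 10, 11, 12, 13, 14, 15, 16, 17, 18}, so |A + A| = 16.
Step 2: Doubling constant K = |A + A|/|A| = 16/6 = 16/6 ≈ 2.6667.
Step 3: Plünnecke-Ruzsa gives |3A| ≤ K³·|A| = (2.6667)³ · 6 ≈ 113.7778.
Step 4: Compute 3A = A + A + A directly by enumerating all triples (a,b,c) ∈ A³; |3A| = 27.
Step 5: Check 27 ≤ 113.7778? Yes ✓.

K = 16/6, Plünnecke-Ruzsa bound K³|A| ≈ 113.7778, |3A| = 27, inequality holds.


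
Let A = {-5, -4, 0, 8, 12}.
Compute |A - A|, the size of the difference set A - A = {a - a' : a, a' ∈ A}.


A - A = {a - a' : a, a' ∈ A}; |A| = 5.
Bounds: 2|A|-1 ≤ |A - A| ≤ |A|² - |A| + 1, i.e. 9 ≤ |A - A| ≤ 21.
Note: 0 ∈ A - A always (from a - a). The set is symmetric: if d ∈ A - A then -d ∈ A - A.
Enumerate nonzero differences d = a - a' with a > a' (then include -d):
Positive differences: {1, 4, 5, 8, 12, 13, 16, 17}
Full difference set: {0} ∪ (positive diffs) ∪ (negative diffs).
|A - A| = 1 + 2·8 = 17 (matches direct enumeration: 17).

|A - A| = 17


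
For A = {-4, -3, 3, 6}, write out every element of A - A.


A - A = {a - a' : a, a' ∈ A}.
Compute a - a' for each ordered pair (a, a'):
a = -4: -4--4=0, -4--3=-1, -4-3=-7, -4-6=-10
a = -3: -3--4=1, -3--3=0, -3-3=-6, -3-6=-9
a = 3: 3--4=7, 3--3=6, 3-3=0, 3-6=-3
a = 6: 6--4=10, 6--3=9, 6-3=3, 6-6=0
Collecting distinct values (and noting 0 appears from a-a):
A - A = {-10, -9, -7, -6, -3, -1, 0, 1, 3, 6, 7, 9, 10}
|A - A| = 13

A - A = {-10, -9, -7, -6, -3, -1, 0, 1, 3, 6, 7, 9, 10}


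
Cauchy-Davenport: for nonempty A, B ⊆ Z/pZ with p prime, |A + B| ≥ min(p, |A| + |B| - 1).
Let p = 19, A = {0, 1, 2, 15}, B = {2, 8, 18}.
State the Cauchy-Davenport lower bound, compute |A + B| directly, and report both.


Cauchy-Davenport: |A + B| ≥ min(p, |A| + |B| - 1) for A, B nonempty in Z/pZ.
|A| = 4, |B| = 3, p = 19.
CD lower bound = min(19, 4 + 3 - 1) = min(19, 6) = 6.
Compute A + B mod 19 directly:
a = 0: 0+2=2, 0+8=8, 0+18=18
a = 1: 1+2=3, 1+8=9, 1+18=0
a = 2: 2+2=4, 2+8=10, 2+18=1
a = 15: 15+2=17, 15+8=4, 15+18=14
A + B = {0, 1, 2, 3, 4, 8, 9, 10, 14, 17, 18}, so |A + B| = 11.
Verify: 11 ≥ 6? Yes ✓.

CD lower bound = 6, actual |A + B| = 11.


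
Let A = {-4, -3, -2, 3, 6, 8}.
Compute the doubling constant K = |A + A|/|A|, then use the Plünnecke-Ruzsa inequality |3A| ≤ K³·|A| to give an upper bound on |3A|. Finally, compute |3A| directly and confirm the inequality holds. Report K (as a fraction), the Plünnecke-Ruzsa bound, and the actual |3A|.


|A| = 6.
Step 1: Compute A + A by enumerating all 36 pairs.
A + A = {-8, -7, -6, -5, -4, -1, 0, 1, 2, 3, 4, 5, 6, 9, 11, 12, 14, 16}, so |A + A| = 18.
Step 2: Doubling constant K = |A + A|/|A| = 18/6 = 18/6 ≈ 3.0000.
Step 3: Plünnecke-Ruzsa gives |3A| ≤ K³·|A| = (3.0000)³ · 6 ≈ 162.0000.
Step 4: Compute 3A = A + A + A directly by enumerating all triples (a,b,c) ∈ A³; |3A| = 34.
Step 5: Check 34 ≤ 162.0000? Yes ✓.

K = 18/6, Plünnecke-Ruzsa bound K³|A| ≈ 162.0000, |3A| = 34, inequality holds.


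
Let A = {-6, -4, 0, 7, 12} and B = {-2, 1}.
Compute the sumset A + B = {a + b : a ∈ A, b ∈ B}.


A + B = {a + b : a ∈ A, b ∈ B}.
Enumerate all |A|·|B| = 5·2 = 10 pairs (a, b) and collect distinct sums.
a = -6: -6+-2=-8, -6+1=-5
a = -4: -4+-2=-6, -4+1=-3
a = 0: 0+-2=-2, 0+1=1
a = 7: 7+-2=5, 7+1=8
a = 12: 12+-2=10, 12+1=13
Collecting distinct sums: A + B = {-8, -6, -5, -3, -2, 1, 5, 8, 10, 13}
|A + B| = 10

A + B = {-8, -6, -5, -3, -2, 1, 5, 8, 10, 13}


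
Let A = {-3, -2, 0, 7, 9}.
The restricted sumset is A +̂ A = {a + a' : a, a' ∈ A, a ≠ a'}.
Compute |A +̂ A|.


Restricted sumset: A +̂ A = {a + a' : a ∈ A, a' ∈ A, a ≠ a'}.
Equivalently, take A + A and drop any sum 2a that is achievable ONLY as a + a for a ∈ A (i.e. sums representable only with equal summands).
Enumerate pairs (a, a') with a < a' (symmetric, so each unordered pair gives one sum; this covers all a ≠ a'):
  -3 + -2 = -5
  -3 + 0 = -3
  -3 + 7 = 4
  -3 + 9 = 6
  -2 + 0 = -2
  -2 + 7 = 5
  -2 + 9 = 7
  0 + 7 = 7
  0 + 9 = 9
  7 + 9 = 16
Collected distinct sums: {-5, -3, -2, 4, 5, 6, 7, 9, 16}
|A +̂ A| = 9
(Reference bound: |A +̂ A| ≥ 2|A| - 3 for |A| ≥ 2, with |A| = 5 giving ≥ 7.)

|A +̂ A| = 9


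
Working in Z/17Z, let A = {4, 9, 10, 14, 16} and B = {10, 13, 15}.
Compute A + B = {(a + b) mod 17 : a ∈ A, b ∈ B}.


Work in Z/17Z: reduce every sum a + b modulo 17.
Enumerate all 15 pairs:
a = 4: 4+10=14, 4+13=0, 4+15=2
a = 9: 9+10=2, 9+13=5, 9+15=7
a = 10: 10+10=3, 10+13=6, 10+15=8
a = 14: 14+10=7, 14+13=10, 14+15=12
a = 16: 16+10=9, 16+13=12, 16+15=14
Distinct residues collected: {0, 2, 3, 5, 6, 7, 8, 9, 10, 12, 14}
|A + B| = 11 (out of 17 total residues).

A + B = {0, 2, 3, 5, 6, 7, 8, 9, 10, 12, 14}


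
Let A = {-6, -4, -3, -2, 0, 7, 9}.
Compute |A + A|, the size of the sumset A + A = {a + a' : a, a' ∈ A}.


A + A = {a + a' : a, a' ∈ A}; |A| = 7.
General bounds: 2|A| - 1 ≤ |A + A| ≤ |A|(|A|+1)/2, i.e. 13 ≤ |A + A| ≤ 28.
Lower bound 2|A|-1 is attained iff A is an arithmetic progression.
Enumerate sums a + a' for a ≤ a' (symmetric, so this suffices):
a = -6: -6+-6=-12, -6+-4=-10, -6+-3=-9, -6+-2=-8, -6+0=-6, -6+7=1, -6+9=3
a = -4: -4+-4=-8, -4+-3=-7, -4+-2=-6, -4+0=-4, -4+7=3, -4+9=5
a = -3: -3+-3=-6, -3+-2=-5, -3+0=-3, -3+7=4, -3+9=6
a = -2: -2+-2=-4, -2+0=-2, -2+7=5, -2+9=7
a = 0: 0+0=0, 0+7=7, 0+9=9
a = 7: 7+7=14, 7+9=16
a = 9: 9+9=18
Distinct sums: {-12, -10, -9, -8, -7, -6, -5, -4, -3, -2, 0, 1, 3, 4, 5, 6, 7, 9, 14, 16, 18}
|A + A| = 21

|A + A| = 21


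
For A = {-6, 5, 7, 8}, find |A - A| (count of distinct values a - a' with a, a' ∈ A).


A - A = {a - a' : a, a' ∈ A}; |A| = 4.
Bounds: 2|A|-1 ≤ |A - A| ≤ |A|² - |A| + 1, i.e. 7 ≤ |A - A| ≤ 13.
Note: 0 ∈ A - A always (from a - a). The set is symmetric: if d ∈ A - A then -d ∈ A - A.
Enumerate nonzero differences d = a - a' with a > a' (then include -d):
Positive differences: {1, 2, 3, 11, 13, 14}
Full difference set: {0} ∪ (positive diffs) ∪ (negative diffs).
|A - A| = 1 + 2·6 = 13 (matches direct enumeration: 13).

|A - A| = 13
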